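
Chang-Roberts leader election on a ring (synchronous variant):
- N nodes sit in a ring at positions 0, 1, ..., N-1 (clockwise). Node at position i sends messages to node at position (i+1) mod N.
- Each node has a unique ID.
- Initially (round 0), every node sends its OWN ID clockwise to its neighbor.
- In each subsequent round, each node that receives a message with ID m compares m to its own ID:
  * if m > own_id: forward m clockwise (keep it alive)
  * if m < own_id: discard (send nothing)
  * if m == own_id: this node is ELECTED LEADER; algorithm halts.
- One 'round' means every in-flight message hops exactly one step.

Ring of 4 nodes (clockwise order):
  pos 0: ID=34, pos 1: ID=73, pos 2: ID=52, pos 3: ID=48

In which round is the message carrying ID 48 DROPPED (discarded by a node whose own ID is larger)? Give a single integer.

Answer: 2

Derivation:
Round 1: pos1(id73) recv 34: drop; pos2(id52) recv 73: fwd; pos3(id48) recv 52: fwd; pos0(id34) recv 48: fwd
Round 2: pos3(id48) recv 73: fwd; pos0(id34) recv 52: fwd; pos1(id73) recv 48: drop
Round 3: pos0(id34) recv 73: fwd; pos1(id73) recv 52: drop
Round 4: pos1(id73) recv 73: ELECTED
Message ID 48 originates at pos 3; dropped at pos 1 in round 2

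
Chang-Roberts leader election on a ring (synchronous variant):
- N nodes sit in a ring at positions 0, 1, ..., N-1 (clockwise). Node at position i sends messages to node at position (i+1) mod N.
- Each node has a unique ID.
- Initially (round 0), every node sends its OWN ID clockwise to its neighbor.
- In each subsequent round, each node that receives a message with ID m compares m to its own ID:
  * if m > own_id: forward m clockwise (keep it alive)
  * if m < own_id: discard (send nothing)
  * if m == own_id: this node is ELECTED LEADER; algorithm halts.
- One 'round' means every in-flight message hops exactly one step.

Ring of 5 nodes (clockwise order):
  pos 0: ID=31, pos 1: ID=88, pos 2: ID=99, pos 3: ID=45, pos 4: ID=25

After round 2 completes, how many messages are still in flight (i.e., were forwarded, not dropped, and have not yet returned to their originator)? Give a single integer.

Round 1: pos1(id88) recv 31: drop; pos2(id99) recv 88: drop; pos3(id45) recv 99: fwd; pos4(id25) recv 45: fwd; pos0(id31) recv 25: drop
Round 2: pos4(id25) recv 99: fwd; pos0(id31) recv 45: fwd
After round 2: 2 messages still in flight

Answer: 2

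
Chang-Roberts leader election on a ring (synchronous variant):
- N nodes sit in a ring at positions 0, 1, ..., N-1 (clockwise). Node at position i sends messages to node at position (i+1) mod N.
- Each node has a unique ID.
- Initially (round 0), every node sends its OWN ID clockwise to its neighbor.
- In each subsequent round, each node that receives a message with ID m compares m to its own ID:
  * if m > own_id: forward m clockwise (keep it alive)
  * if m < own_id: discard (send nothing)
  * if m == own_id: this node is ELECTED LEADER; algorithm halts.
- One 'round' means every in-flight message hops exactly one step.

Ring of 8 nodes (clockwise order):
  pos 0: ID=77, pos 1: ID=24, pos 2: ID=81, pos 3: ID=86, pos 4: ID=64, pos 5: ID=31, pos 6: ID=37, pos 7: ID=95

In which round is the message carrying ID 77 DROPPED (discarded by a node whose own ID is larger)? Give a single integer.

Answer: 2

Derivation:
Round 1: pos1(id24) recv 77: fwd; pos2(id81) recv 24: drop; pos3(id86) recv 81: drop; pos4(id64) recv 86: fwd; pos5(id31) recv 64: fwd; pos6(id37) recv 31: drop; pos7(id95) recv 37: drop; pos0(id77) recv 95: fwd
Round 2: pos2(id81) recv 77: drop; pos5(id31) recv 86: fwd; pos6(id37) recv 64: fwd; pos1(id24) recv 95: fwd
Round 3: pos6(id37) recv 86: fwd; pos7(id95) recv 64: drop; pos2(id81) recv 95: fwd
Round 4: pos7(id95) recv 86: drop; pos3(id86) recv 95: fwd
Round 5: pos4(id64) recv 95: fwd
Round 6: pos5(id31) recv 95: fwd
Round 7: pos6(id37) recv 95: fwd
Round 8: pos7(id95) recv 95: ELECTED
Message ID 77 originates at pos 0; dropped at pos 2 in round 2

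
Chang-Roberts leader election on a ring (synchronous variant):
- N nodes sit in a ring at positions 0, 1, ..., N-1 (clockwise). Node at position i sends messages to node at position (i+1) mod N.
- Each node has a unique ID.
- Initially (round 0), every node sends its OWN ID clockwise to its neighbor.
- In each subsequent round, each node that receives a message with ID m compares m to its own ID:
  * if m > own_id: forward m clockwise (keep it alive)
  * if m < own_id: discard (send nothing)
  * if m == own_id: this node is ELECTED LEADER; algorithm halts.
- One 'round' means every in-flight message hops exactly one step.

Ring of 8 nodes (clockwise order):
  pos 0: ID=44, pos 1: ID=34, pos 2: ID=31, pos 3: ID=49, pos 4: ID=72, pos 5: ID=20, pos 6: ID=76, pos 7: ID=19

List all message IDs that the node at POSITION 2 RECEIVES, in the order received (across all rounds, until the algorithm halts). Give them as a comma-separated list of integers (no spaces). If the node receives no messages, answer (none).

Answer: 34,44,76

Derivation:
Round 1: pos1(id34) recv 44: fwd; pos2(id31) recv 34: fwd; pos3(id49) recv 31: drop; pos4(id72) recv 49: drop; pos5(id20) recv 72: fwd; pos6(id76) recv 20: drop; pos7(id19) recv 76: fwd; pos0(id44) recv 19: drop
Round 2: pos2(id31) recv 44: fwd; pos3(id49) recv 34: drop; pos6(id76) recv 72: drop; pos0(id44) recv 76: fwd
Round 3: pos3(id49) recv 44: drop; pos1(id34) recv 76: fwd
Round 4: pos2(id31) recv 76: fwd
Round 5: pos3(id49) recv 76: fwd
Round 6: pos4(id72) recv 76: fwd
Round 7: pos5(id20) recv 76: fwd
Round 8: pos6(id76) recv 76: ELECTED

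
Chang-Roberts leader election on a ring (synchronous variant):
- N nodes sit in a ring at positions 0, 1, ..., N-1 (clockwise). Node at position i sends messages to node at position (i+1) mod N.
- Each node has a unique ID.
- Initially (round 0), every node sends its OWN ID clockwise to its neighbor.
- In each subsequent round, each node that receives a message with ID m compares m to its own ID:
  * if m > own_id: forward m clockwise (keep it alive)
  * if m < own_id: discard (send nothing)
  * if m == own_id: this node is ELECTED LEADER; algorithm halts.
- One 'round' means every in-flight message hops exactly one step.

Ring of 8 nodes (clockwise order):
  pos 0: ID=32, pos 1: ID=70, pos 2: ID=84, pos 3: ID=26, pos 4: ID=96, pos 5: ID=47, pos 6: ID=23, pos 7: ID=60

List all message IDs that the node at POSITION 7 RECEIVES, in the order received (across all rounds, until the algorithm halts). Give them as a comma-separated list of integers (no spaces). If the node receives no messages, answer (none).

Round 1: pos1(id70) recv 32: drop; pos2(id84) recv 70: drop; pos3(id26) recv 84: fwd; pos4(id96) recv 26: drop; pos5(id47) recv 96: fwd; pos6(id23) recv 47: fwd; pos7(id60) recv 23: drop; pos0(id32) recv 60: fwd
Round 2: pos4(id96) recv 84: drop; pos6(id23) recv 96: fwd; pos7(id60) recv 47: drop; pos1(id70) recv 60: drop
Round 3: pos7(id60) recv 96: fwd
Round 4: pos0(id32) recv 96: fwd
Round 5: pos1(id70) recv 96: fwd
Round 6: pos2(id84) recv 96: fwd
Round 7: pos3(id26) recv 96: fwd
Round 8: pos4(id96) recv 96: ELECTED

Answer: 23,47,96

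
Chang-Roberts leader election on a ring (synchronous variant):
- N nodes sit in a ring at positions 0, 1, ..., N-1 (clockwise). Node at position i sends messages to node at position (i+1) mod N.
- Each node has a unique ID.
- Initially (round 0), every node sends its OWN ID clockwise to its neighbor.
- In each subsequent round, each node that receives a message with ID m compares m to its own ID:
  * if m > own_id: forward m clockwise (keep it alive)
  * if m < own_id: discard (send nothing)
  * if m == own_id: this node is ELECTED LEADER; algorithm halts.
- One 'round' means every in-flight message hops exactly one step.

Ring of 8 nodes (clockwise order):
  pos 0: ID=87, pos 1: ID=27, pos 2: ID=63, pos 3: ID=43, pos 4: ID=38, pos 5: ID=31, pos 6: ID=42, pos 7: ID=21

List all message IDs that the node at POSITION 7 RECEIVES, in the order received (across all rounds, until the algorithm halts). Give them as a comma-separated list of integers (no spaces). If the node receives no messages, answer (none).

Answer: 42,43,63,87

Derivation:
Round 1: pos1(id27) recv 87: fwd; pos2(id63) recv 27: drop; pos3(id43) recv 63: fwd; pos4(id38) recv 43: fwd; pos5(id31) recv 38: fwd; pos6(id42) recv 31: drop; pos7(id21) recv 42: fwd; pos0(id87) recv 21: drop
Round 2: pos2(id63) recv 87: fwd; pos4(id38) recv 63: fwd; pos5(id31) recv 43: fwd; pos6(id42) recv 38: drop; pos0(id87) recv 42: drop
Round 3: pos3(id43) recv 87: fwd; pos5(id31) recv 63: fwd; pos6(id42) recv 43: fwd
Round 4: pos4(id38) recv 87: fwd; pos6(id42) recv 63: fwd; pos7(id21) recv 43: fwd
Round 5: pos5(id31) recv 87: fwd; pos7(id21) recv 63: fwd; pos0(id87) recv 43: drop
Round 6: pos6(id42) recv 87: fwd; pos0(id87) recv 63: drop
Round 7: pos7(id21) recv 87: fwd
Round 8: pos0(id87) recv 87: ELECTED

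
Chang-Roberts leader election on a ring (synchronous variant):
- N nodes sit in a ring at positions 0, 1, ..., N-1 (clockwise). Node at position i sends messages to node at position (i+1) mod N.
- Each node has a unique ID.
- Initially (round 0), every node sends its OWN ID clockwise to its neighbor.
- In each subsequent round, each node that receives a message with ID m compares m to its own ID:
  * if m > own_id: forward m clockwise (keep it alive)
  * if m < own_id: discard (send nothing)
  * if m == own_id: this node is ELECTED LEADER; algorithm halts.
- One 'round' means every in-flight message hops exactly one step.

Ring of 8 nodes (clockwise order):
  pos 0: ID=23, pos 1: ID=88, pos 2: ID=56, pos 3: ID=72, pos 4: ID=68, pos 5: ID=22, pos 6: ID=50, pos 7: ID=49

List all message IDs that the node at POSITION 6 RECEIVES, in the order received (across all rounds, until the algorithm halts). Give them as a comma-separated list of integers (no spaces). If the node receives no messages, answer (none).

Round 1: pos1(id88) recv 23: drop; pos2(id56) recv 88: fwd; pos3(id72) recv 56: drop; pos4(id68) recv 72: fwd; pos5(id22) recv 68: fwd; pos6(id50) recv 22: drop; pos7(id49) recv 50: fwd; pos0(id23) recv 49: fwd
Round 2: pos3(id72) recv 88: fwd; pos5(id22) recv 72: fwd; pos6(id50) recv 68: fwd; pos0(id23) recv 50: fwd; pos1(id88) recv 49: drop
Round 3: pos4(id68) recv 88: fwd; pos6(id50) recv 72: fwd; pos7(id49) recv 68: fwd; pos1(id88) recv 50: drop
Round 4: pos5(id22) recv 88: fwd; pos7(id49) recv 72: fwd; pos0(id23) recv 68: fwd
Round 5: pos6(id50) recv 88: fwd; pos0(id23) recv 72: fwd; pos1(id88) recv 68: drop
Round 6: pos7(id49) recv 88: fwd; pos1(id88) recv 72: drop
Round 7: pos0(id23) recv 88: fwd
Round 8: pos1(id88) recv 88: ELECTED

Answer: 22,68,72,88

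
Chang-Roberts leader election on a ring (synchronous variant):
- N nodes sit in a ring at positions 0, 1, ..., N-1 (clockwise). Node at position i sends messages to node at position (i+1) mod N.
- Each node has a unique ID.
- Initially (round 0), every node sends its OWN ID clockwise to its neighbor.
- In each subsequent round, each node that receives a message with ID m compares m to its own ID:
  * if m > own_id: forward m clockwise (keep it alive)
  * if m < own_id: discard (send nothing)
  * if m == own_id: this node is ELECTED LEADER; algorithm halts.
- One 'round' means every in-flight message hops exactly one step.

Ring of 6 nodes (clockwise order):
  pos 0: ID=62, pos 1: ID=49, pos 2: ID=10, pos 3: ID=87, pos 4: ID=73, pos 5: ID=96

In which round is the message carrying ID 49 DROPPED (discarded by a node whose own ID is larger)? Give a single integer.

Answer: 2

Derivation:
Round 1: pos1(id49) recv 62: fwd; pos2(id10) recv 49: fwd; pos3(id87) recv 10: drop; pos4(id73) recv 87: fwd; pos5(id96) recv 73: drop; pos0(id62) recv 96: fwd
Round 2: pos2(id10) recv 62: fwd; pos3(id87) recv 49: drop; pos5(id96) recv 87: drop; pos1(id49) recv 96: fwd
Round 3: pos3(id87) recv 62: drop; pos2(id10) recv 96: fwd
Round 4: pos3(id87) recv 96: fwd
Round 5: pos4(id73) recv 96: fwd
Round 6: pos5(id96) recv 96: ELECTED
Message ID 49 originates at pos 1; dropped at pos 3 in round 2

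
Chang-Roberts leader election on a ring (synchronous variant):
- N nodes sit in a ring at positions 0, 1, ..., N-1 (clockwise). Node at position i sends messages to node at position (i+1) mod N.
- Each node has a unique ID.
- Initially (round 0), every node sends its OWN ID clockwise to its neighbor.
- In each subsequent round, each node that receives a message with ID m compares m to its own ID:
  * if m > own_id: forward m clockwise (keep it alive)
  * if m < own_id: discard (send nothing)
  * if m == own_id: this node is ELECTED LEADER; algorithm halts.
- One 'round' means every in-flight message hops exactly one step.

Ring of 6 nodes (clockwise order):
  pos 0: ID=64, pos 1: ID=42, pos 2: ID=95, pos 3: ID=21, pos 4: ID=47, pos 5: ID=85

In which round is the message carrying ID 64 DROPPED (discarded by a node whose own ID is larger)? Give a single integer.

Round 1: pos1(id42) recv 64: fwd; pos2(id95) recv 42: drop; pos3(id21) recv 95: fwd; pos4(id47) recv 21: drop; pos5(id85) recv 47: drop; pos0(id64) recv 85: fwd
Round 2: pos2(id95) recv 64: drop; pos4(id47) recv 95: fwd; pos1(id42) recv 85: fwd
Round 3: pos5(id85) recv 95: fwd; pos2(id95) recv 85: drop
Round 4: pos0(id64) recv 95: fwd
Round 5: pos1(id42) recv 95: fwd
Round 6: pos2(id95) recv 95: ELECTED
Message ID 64 originates at pos 0; dropped at pos 2 in round 2

Answer: 2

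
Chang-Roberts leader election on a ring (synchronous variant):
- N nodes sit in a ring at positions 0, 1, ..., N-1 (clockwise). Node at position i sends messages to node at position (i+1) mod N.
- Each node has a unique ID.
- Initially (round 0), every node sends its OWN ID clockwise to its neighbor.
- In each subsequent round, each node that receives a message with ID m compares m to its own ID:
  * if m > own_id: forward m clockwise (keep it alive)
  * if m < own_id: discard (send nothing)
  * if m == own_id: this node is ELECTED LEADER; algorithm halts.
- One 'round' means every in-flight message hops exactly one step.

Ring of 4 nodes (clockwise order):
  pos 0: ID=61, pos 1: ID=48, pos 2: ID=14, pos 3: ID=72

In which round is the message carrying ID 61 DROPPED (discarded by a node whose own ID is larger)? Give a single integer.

Round 1: pos1(id48) recv 61: fwd; pos2(id14) recv 48: fwd; pos3(id72) recv 14: drop; pos0(id61) recv 72: fwd
Round 2: pos2(id14) recv 61: fwd; pos3(id72) recv 48: drop; pos1(id48) recv 72: fwd
Round 3: pos3(id72) recv 61: drop; pos2(id14) recv 72: fwd
Round 4: pos3(id72) recv 72: ELECTED
Message ID 61 originates at pos 0; dropped at pos 3 in round 3

Answer: 3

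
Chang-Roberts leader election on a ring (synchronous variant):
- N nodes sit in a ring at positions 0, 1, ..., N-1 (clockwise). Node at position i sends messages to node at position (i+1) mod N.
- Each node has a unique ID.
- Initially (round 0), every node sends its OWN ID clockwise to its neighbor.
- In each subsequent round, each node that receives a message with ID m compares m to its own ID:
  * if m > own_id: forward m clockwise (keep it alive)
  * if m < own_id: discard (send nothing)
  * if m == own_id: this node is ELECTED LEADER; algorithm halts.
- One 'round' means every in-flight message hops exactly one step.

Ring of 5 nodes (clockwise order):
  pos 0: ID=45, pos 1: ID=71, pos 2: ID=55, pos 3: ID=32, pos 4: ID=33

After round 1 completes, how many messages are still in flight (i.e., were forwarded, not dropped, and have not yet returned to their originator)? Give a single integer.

Answer: 2

Derivation:
Round 1: pos1(id71) recv 45: drop; pos2(id55) recv 71: fwd; pos3(id32) recv 55: fwd; pos4(id33) recv 32: drop; pos0(id45) recv 33: drop
After round 1: 2 messages still in flight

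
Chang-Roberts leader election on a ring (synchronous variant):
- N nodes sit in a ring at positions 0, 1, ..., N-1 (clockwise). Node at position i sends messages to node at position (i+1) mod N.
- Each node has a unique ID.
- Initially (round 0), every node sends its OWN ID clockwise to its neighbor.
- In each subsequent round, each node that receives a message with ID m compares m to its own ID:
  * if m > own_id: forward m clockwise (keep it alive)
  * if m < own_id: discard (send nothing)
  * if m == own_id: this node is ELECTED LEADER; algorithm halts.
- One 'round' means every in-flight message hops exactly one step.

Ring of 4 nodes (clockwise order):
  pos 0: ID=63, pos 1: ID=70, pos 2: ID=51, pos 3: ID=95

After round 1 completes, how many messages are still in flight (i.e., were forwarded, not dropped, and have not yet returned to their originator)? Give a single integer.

Answer: 2

Derivation:
Round 1: pos1(id70) recv 63: drop; pos2(id51) recv 70: fwd; pos3(id95) recv 51: drop; pos0(id63) recv 95: fwd
After round 1: 2 messages still in flight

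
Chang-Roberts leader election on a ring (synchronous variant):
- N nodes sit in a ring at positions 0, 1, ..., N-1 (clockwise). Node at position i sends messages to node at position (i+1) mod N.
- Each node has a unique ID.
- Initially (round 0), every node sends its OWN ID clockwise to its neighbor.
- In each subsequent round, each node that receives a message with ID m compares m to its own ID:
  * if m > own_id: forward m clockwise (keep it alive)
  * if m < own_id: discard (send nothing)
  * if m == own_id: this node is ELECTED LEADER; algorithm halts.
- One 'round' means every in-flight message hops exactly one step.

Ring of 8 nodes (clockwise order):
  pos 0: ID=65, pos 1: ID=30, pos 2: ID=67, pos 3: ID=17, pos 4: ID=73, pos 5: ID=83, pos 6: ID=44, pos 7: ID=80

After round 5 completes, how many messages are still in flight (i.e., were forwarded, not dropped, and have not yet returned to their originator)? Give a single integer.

Round 1: pos1(id30) recv 65: fwd; pos2(id67) recv 30: drop; pos3(id17) recv 67: fwd; pos4(id73) recv 17: drop; pos5(id83) recv 73: drop; pos6(id44) recv 83: fwd; pos7(id80) recv 44: drop; pos0(id65) recv 80: fwd
Round 2: pos2(id67) recv 65: drop; pos4(id73) recv 67: drop; pos7(id80) recv 83: fwd; pos1(id30) recv 80: fwd
Round 3: pos0(id65) recv 83: fwd; pos2(id67) recv 80: fwd
Round 4: pos1(id30) recv 83: fwd; pos3(id17) recv 80: fwd
Round 5: pos2(id67) recv 83: fwd; pos4(id73) recv 80: fwd
After round 5: 2 messages still in flight

Answer: 2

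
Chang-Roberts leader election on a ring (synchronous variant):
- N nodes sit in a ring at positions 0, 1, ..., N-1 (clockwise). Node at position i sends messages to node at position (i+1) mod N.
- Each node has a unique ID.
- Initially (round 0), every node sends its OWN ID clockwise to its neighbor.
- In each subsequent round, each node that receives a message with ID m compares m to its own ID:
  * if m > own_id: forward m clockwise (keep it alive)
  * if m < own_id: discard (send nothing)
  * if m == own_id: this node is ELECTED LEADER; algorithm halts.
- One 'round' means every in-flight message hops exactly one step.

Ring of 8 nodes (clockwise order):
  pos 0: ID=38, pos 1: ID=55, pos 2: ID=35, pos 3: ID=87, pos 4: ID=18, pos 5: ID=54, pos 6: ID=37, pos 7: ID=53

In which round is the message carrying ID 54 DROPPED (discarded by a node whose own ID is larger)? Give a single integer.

Round 1: pos1(id55) recv 38: drop; pos2(id35) recv 55: fwd; pos3(id87) recv 35: drop; pos4(id18) recv 87: fwd; pos5(id54) recv 18: drop; pos6(id37) recv 54: fwd; pos7(id53) recv 37: drop; pos0(id38) recv 53: fwd
Round 2: pos3(id87) recv 55: drop; pos5(id54) recv 87: fwd; pos7(id53) recv 54: fwd; pos1(id55) recv 53: drop
Round 3: pos6(id37) recv 87: fwd; pos0(id38) recv 54: fwd
Round 4: pos7(id53) recv 87: fwd; pos1(id55) recv 54: drop
Round 5: pos0(id38) recv 87: fwd
Round 6: pos1(id55) recv 87: fwd
Round 7: pos2(id35) recv 87: fwd
Round 8: pos3(id87) recv 87: ELECTED
Message ID 54 originates at pos 5; dropped at pos 1 in round 4

Answer: 4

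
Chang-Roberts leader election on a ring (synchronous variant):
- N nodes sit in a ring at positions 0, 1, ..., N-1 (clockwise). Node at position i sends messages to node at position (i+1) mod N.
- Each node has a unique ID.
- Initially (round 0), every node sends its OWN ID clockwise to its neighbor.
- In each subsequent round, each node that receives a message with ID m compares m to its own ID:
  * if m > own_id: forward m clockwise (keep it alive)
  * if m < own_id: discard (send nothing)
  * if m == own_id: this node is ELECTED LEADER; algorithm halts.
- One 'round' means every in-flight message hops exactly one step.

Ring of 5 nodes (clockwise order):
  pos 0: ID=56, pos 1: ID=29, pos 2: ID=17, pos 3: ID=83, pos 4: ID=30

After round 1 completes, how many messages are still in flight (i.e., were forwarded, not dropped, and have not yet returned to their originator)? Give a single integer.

Answer: 3

Derivation:
Round 1: pos1(id29) recv 56: fwd; pos2(id17) recv 29: fwd; pos3(id83) recv 17: drop; pos4(id30) recv 83: fwd; pos0(id56) recv 30: drop
After round 1: 3 messages still in flight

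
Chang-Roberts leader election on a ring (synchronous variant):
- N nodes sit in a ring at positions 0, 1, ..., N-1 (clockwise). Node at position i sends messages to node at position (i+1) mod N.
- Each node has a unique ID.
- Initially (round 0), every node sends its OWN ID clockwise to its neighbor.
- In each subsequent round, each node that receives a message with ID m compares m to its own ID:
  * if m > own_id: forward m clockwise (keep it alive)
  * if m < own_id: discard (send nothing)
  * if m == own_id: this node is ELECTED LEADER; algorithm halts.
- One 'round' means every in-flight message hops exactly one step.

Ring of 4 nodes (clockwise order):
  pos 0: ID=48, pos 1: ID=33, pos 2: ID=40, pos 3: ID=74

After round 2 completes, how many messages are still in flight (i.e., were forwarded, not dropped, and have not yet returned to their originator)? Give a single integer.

Round 1: pos1(id33) recv 48: fwd; pos2(id40) recv 33: drop; pos3(id74) recv 40: drop; pos0(id48) recv 74: fwd
Round 2: pos2(id40) recv 48: fwd; pos1(id33) recv 74: fwd
After round 2: 2 messages still in flight

Answer: 2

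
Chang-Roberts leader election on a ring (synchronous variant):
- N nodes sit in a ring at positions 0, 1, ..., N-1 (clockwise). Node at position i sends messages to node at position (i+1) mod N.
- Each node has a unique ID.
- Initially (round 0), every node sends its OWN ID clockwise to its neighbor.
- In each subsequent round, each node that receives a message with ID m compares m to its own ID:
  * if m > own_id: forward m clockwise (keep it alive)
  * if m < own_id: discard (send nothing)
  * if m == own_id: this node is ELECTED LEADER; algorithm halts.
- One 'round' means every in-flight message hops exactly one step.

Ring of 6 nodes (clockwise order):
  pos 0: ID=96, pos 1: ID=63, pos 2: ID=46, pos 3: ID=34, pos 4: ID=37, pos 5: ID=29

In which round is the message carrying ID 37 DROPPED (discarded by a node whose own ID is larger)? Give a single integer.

Answer: 2

Derivation:
Round 1: pos1(id63) recv 96: fwd; pos2(id46) recv 63: fwd; pos3(id34) recv 46: fwd; pos4(id37) recv 34: drop; pos5(id29) recv 37: fwd; pos0(id96) recv 29: drop
Round 2: pos2(id46) recv 96: fwd; pos3(id34) recv 63: fwd; pos4(id37) recv 46: fwd; pos0(id96) recv 37: drop
Round 3: pos3(id34) recv 96: fwd; pos4(id37) recv 63: fwd; pos5(id29) recv 46: fwd
Round 4: pos4(id37) recv 96: fwd; pos5(id29) recv 63: fwd; pos0(id96) recv 46: drop
Round 5: pos5(id29) recv 96: fwd; pos0(id96) recv 63: drop
Round 6: pos0(id96) recv 96: ELECTED
Message ID 37 originates at pos 4; dropped at pos 0 in round 2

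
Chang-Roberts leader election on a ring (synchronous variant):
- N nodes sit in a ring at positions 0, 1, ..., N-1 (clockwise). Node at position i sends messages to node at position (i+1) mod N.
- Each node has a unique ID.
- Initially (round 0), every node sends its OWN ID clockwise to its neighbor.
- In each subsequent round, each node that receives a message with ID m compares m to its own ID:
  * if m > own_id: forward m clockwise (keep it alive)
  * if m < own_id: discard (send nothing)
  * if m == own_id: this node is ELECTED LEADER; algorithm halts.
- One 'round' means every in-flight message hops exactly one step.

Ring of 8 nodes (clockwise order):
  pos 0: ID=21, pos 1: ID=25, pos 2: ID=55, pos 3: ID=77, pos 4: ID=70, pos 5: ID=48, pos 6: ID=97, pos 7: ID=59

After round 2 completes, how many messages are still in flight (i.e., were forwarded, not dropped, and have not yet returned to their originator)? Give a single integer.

Round 1: pos1(id25) recv 21: drop; pos2(id55) recv 25: drop; pos3(id77) recv 55: drop; pos4(id70) recv 77: fwd; pos5(id48) recv 70: fwd; pos6(id97) recv 48: drop; pos7(id59) recv 97: fwd; pos0(id21) recv 59: fwd
Round 2: pos5(id48) recv 77: fwd; pos6(id97) recv 70: drop; pos0(id21) recv 97: fwd; pos1(id25) recv 59: fwd
After round 2: 3 messages still in flight

Answer: 3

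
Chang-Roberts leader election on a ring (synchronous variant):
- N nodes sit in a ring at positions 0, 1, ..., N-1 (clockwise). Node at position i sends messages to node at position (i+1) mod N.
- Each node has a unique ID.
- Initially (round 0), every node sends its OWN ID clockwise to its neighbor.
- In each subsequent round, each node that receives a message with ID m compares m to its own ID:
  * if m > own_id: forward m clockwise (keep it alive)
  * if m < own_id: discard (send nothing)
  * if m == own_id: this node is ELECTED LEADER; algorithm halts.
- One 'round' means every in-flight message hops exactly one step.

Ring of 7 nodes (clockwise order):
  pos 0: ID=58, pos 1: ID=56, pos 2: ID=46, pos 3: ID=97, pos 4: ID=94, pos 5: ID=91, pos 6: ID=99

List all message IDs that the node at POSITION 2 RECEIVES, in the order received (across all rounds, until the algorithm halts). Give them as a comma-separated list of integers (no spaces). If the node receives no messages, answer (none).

Round 1: pos1(id56) recv 58: fwd; pos2(id46) recv 56: fwd; pos3(id97) recv 46: drop; pos4(id94) recv 97: fwd; pos5(id91) recv 94: fwd; pos6(id99) recv 91: drop; pos0(id58) recv 99: fwd
Round 2: pos2(id46) recv 58: fwd; pos3(id97) recv 56: drop; pos5(id91) recv 97: fwd; pos6(id99) recv 94: drop; pos1(id56) recv 99: fwd
Round 3: pos3(id97) recv 58: drop; pos6(id99) recv 97: drop; pos2(id46) recv 99: fwd
Round 4: pos3(id97) recv 99: fwd
Round 5: pos4(id94) recv 99: fwd
Round 6: pos5(id91) recv 99: fwd
Round 7: pos6(id99) recv 99: ELECTED

Answer: 56,58,99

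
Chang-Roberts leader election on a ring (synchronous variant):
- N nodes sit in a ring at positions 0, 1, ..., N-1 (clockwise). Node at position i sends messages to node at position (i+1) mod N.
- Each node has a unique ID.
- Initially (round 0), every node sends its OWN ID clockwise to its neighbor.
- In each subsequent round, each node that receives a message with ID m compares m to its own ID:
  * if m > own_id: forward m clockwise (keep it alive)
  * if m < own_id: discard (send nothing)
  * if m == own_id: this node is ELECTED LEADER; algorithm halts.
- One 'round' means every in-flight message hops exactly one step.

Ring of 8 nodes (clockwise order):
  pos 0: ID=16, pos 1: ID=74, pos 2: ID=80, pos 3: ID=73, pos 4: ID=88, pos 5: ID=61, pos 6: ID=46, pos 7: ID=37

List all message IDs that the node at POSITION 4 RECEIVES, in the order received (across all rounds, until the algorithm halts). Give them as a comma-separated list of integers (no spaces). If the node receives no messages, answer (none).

Answer: 73,80,88

Derivation:
Round 1: pos1(id74) recv 16: drop; pos2(id80) recv 74: drop; pos3(id73) recv 80: fwd; pos4(id88) recv 73: drop; pos5(id61) recv 88: fwd; pos6(id46) recv 61: fwd; pos7(id37) recv 46: fwd; pos0(id16) recv 37: fwd
Round 2: pos4(id88) recv 80: drop; pos6(id46) recv 88: fwd; pos7(id37) recv 61: fwd; pos0(id16) recv 46: fwd; pos1(id74) recv 37: drop
Round 3: pos7(id37) recv 88: fwd; pos0(id16) recv 61: fwd; pos1(id74) recv 46: drop
Round 4: pos0(id16) recv 88: fwd; pos1(id74) recv 61: drop
Round 5: pos1(id74) recv 88: fwd
Round 6: pos2(id80) recv 88: fwd
Round 7: pos3(id73) recv 88: fwd
Round 8: pos4(id88) recv 88: ELECTED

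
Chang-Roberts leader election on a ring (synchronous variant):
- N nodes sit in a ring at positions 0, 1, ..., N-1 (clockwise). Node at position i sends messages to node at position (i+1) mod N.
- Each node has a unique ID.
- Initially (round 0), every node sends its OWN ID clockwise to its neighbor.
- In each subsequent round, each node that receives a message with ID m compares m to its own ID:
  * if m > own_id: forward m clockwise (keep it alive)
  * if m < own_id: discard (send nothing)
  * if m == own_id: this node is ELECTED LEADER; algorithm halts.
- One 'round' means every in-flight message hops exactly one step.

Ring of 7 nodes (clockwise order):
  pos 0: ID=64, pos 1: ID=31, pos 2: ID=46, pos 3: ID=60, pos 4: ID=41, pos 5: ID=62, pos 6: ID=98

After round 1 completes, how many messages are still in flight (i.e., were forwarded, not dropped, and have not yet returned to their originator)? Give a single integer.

Answer: 3

Derivation:
Round 1: pos1(id31) recv 64: fwd; pos2(id46) recv 31: drop; pos3(id60) recv 46: drop; pos4(id41) recv 60: fwd; pos5(id62) recv 41: drop; pos6(id98) recv 62: drop; pos0(id64) recv 98: fwd
After round 1: 3 messages still in flight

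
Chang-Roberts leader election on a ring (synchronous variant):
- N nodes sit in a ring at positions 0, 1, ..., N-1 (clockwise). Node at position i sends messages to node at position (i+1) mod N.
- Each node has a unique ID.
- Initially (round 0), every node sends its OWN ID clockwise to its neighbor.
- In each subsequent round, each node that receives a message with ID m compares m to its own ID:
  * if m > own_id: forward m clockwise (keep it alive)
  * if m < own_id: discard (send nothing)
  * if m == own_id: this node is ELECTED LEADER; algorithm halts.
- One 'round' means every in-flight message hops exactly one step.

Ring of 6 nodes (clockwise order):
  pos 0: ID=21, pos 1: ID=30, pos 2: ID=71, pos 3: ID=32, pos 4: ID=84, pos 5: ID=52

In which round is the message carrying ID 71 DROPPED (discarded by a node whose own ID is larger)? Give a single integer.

Answer: 2

Derivation:
Round 1: pos1(id30) recv 21: drop; pos2(id71) recv 30: drop; pos3(id32) recv 71: fwd; pos4(id84) recv 32: drop; pos5(id52) recv 84: fwd; pos0(id21) recv 52: fwd
Round 2: pos4(id84) recv 71: drop; pos0(id21) recv 84: fwd; pos1(id30) recv 52: fwd
Round 3: pos1(id30) recv 84: fwd; pos2(id71) recv 52: drop
Round 4: pos2(id71) recv 84: fwd
Round 5: pos3(id32) recv 84: fwd
Round 6: pos4(id84) recv 84: ELECTED
Message ID 71 originates at pos 2; dropped at pos 4 in round 2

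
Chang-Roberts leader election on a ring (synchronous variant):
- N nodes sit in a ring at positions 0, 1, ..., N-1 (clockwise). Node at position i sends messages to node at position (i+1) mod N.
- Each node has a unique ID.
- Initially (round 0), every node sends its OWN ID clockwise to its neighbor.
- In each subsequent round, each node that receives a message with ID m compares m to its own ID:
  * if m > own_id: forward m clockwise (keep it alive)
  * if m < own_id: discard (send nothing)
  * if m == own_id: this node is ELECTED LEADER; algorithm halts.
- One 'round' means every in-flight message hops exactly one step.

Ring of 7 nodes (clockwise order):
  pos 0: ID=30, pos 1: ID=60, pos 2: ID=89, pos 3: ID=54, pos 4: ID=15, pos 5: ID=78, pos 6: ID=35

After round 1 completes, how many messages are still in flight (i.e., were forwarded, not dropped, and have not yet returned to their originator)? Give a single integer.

Round 1: pos1(id60) recv 30: drop; pos2(id89) recv 60: drop; pos3(id54) recv 89: fwd; pos4(id15) recv 54: fwd; pos5(id78) recv 15: drop; pos6(id35) recv 78: fwd; pos0(id30) recv 35: fwd
After round 1: 4 messages still in flight

Answer: 4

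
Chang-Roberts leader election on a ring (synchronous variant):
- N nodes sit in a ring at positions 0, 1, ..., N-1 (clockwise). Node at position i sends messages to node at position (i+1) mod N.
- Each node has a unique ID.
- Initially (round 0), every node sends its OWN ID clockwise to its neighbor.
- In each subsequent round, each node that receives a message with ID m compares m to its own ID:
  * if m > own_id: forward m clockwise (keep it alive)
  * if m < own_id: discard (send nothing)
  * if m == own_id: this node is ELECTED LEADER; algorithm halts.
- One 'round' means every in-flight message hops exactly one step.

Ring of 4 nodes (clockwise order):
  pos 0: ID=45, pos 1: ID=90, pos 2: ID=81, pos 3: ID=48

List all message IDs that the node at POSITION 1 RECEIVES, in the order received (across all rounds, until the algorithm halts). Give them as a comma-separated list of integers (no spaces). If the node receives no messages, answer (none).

Answer: 45,48,81,90

Derivation:
Round 1: pos1(id90) recv 45: drop; pos2(id81) recv 90: fwd; pos3(id48) recv 81: fwd; pos0(id45) recv 48: fwd
Round 2: pos3(id48) recv 90: fwd; pos0(id45) recv 81: fwd; pos1(id90) recv 48: drop
Round 3: pos0(id45) recv 90: fwd; pos1(id90) recv 81: drop
Round 4: pos1(id90) recv 90: ELECTED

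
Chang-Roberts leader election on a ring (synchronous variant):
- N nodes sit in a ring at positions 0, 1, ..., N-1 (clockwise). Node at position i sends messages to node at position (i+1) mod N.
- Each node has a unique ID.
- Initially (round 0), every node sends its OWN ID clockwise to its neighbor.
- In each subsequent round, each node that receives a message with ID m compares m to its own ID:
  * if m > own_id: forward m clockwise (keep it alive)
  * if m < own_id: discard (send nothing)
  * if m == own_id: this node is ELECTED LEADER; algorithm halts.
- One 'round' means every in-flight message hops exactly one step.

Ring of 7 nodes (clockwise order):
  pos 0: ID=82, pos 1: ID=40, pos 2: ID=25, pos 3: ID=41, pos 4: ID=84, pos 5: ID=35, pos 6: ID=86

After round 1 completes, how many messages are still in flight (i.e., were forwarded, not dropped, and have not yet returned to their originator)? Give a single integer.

Answer: 4

Derivation:
Round 1: pos1(id40) recv 82: fwd; pos2(id25) recv 40: fwd; pos3(id41) recv 25: drop; pos4(id84) recv 41: drop; pos5(id35) recv 84: fwd; pos6(id86) recv 35: drop; pos0(id82) recv 86: fwd
After round 1: 4 messages still in flight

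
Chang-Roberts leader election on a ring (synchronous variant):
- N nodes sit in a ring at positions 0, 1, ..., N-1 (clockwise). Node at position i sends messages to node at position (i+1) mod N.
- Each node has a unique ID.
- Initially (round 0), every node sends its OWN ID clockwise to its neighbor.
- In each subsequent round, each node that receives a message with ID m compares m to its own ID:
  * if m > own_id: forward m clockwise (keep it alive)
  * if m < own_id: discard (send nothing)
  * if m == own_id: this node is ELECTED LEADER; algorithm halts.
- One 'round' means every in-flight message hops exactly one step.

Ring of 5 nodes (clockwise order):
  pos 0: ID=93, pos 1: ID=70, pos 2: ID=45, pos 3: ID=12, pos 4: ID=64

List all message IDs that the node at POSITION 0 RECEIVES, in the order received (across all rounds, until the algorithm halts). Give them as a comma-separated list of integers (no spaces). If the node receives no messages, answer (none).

Answer: 64,70,93

Derivation:
Round 1: pos1(id70) recv 93: fwd; pos2(id45) recv 70: fwd; pos3(id12) recv 45: fwd; pos4(id64) recv 12: drop; pos0(id93) recv 64: drop
Round 2: pos2(id45) recv 93: fwd; pos3(id12) recv 70: fwd; pos4(id64) recv 45: drop
Round 3: pos3(id12) recv 93: fwd; pos4(id64) recv 70: fwd
Round 4: pos4(id64) recv 93: fwd; pos0(id93) recv 70: drop
Round 5: pos0(id93) recv 93: ELECTED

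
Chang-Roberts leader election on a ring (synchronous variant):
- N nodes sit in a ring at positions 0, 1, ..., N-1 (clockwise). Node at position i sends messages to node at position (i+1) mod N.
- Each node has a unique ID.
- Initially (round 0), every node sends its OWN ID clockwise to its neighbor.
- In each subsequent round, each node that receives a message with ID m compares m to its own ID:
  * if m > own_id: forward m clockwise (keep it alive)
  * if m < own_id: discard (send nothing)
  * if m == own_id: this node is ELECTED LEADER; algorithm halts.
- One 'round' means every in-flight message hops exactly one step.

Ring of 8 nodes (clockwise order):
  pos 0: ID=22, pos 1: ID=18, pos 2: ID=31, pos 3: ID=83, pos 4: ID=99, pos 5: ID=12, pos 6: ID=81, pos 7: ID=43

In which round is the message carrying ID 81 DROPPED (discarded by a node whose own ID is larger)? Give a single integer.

Answer: 5

Derivation:
Round 1: pos1(id18) recv 22: fwd; pos2(id31) recv 18: drop; pos3(id83) recv 31: drop; pos4(id99) recv 83: drop; pos5(id12) recv 99: fwd; pos6(id81) recv 12: drop; pos7(id43) recv 81: fwd; pos0(id22) recv 43: fwd
Round 2: pos2(id31) recv 22: drop; pos6(id81) recv 99: fwd; pos0(id22) recv 81: fwd; pos1(id18) recv 43: fwd
Round 3: pos7(id43) recv 99: fwd; pos1(id18) recv 81: fwd; pos2(id31) recv 43: fwd
Round 4: pos0(id22) recv 99: fwd; pos2(id31) recv 81: fwd; pos3(id83) recv 43: drop
Round 5: pos1(id18) recv 99: fwd; pos3(id83) recv 81: drop
Round 6: pos2(id31) recv 99: fwd
Round 7: pos3(id83) recv 99: fwd
Round 8: pos4(id99) recv 99: ELECTED
Message ID 81 originates at pos 6; dropped at pos 3 in round 5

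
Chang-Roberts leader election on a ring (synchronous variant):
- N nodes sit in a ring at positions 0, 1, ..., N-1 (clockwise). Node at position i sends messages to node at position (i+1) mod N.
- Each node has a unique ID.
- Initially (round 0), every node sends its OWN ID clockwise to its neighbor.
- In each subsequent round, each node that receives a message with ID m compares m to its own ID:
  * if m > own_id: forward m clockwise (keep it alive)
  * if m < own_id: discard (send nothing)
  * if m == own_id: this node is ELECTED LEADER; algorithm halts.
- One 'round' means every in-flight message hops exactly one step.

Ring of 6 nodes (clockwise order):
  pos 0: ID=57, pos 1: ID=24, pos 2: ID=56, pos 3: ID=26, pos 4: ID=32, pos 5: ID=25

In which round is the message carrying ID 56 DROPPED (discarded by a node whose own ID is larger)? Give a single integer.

Answer: 4

Derivation:
Round 1: pos1(id24) recv 57: fwd; pos2(id56) recv 24: drop; pos3(id26) recv 56: fwd; pos4(id32) recv 26: drop; pos5(id25) recv 32: fwd; pos0(id57) recv 25: drop
Round 2: pos2(id56) recv 57: fwd; pos4(id32) recv 56: fwd; pos0(id57) recv 32: drop
Round 3: pos3(id26) recv 57: fwd; pos5(id25) recv 56: fwd
Round 4: pos4(id32) recv 57: fwd; pos0(id57) recv 56: drop
Round 5: pos5(id25) recv 57: fwd
Round 6: pos0(id57) recv 57: ELECTED
Message ID 56 originates at pos 2; dropped at pos 0 in round 4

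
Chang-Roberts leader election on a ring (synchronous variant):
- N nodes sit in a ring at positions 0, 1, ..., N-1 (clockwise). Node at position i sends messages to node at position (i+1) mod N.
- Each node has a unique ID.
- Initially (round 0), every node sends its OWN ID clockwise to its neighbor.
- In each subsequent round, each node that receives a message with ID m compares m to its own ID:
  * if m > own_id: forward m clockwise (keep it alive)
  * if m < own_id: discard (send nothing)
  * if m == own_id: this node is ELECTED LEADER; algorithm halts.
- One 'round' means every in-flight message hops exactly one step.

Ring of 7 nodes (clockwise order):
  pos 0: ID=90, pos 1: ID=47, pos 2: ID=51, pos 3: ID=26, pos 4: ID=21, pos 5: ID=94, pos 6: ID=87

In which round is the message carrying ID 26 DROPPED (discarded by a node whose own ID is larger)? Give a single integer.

Round 1: pos1(id47) recv 90: fwd; pos2(id51) recv 47: drop; pos3(id26) recv 51: fwd; pos4(id21) recv 26: fwd; pos5(id94) recv 21: drop; pos6(id87) recv 94: fwd; pos0(id90) recv 87: drop
Round 2: pos2(id51) recv 90: fwd; pos4(id21) recv 51: fwd; pos5(id94) recv 26: drop; pos0(id90) recv 94: fwd
Round 3: pos3(id26) recv 90: fwd; pos5(id94) recv 51: drop; pos1(id47) recv 94: fwd
Round 4: pos4(id21) recv 90: fwd; pos2(id51) recv 94: fwd
Round 5: pos5(id94) recv 90: drop; pos3(id26) recv 94: fwd
Round 6: pos4(id21) recv 94: fwd
Round 7: pos5(id94) recv 94: ELECTED
Message ID 26 originates at pos 3; dropped at pos 5 in round 2

Answer: 2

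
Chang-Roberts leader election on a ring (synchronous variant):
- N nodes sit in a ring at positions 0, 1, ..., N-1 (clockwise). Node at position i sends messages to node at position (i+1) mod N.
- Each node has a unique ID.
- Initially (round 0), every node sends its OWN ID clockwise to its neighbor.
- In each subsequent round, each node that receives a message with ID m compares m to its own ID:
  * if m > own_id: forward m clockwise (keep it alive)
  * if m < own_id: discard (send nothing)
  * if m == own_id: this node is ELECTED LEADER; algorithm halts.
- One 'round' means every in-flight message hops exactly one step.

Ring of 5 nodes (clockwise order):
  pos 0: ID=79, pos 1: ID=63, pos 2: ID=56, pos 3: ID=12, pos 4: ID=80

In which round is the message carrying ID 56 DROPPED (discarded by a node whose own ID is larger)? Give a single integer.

Answer: 2

Derivation:
Round 1: pos1(id63) recv 79: fwd; pos2(id56) recv 63: fwd; pos3(id12) recv 56: fwd; pos4(id80) recv 12: drop; pos0(id79) recv 80: fwd
Round 2: pos2(id56) recv 79: fwd; pos3(id12) recv 63: fwd; pos4(id80) recv 56: drop; pos1(id63) recv 80: fwd
Round 3: pos3(id12) recv 79: fwd; pos4(id80) recv 63: drop; pos2(id56) recv 80: fwd
Round 4: pos4(id80) recv 79: drop; pos3(id12) recv 80: fwd
Round 5: pos4(id80) recv 80: ELECTED
Message ID 56 originates at pos 2; dropped at pos 4 in round 2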